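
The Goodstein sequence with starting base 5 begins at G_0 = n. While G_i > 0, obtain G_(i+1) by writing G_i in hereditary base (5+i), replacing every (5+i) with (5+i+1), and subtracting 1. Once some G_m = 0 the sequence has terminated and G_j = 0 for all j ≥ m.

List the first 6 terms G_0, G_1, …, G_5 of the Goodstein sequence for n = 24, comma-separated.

base 5: 24 = 4·5 + 4; at 6: 4·6 + 4 = 28; next = 27
base 6: 27 = 4·6 + 3; at 7: 4·7 + 3 = 31; next = 30
base 7: 30 = 4·7 + 2; at 8: 4·8 + 2 = 34; next = 33
base 8: 33 = 4·8 + 1; at 9: 4·9 + 1 = 37; next = 36
base 9: 36 = 4·9; at 10: 4·10 = 40; next = 39

24, 27, 30, 33, 36, 39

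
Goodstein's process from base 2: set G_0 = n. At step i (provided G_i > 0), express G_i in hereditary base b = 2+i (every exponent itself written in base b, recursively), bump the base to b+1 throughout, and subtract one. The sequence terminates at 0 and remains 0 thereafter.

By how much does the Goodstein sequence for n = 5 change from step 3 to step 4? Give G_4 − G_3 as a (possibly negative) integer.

(0) 5|_2 = 2^2 + 1 ↦ 3^3 + 1|_3 = 28 ⇒ 27
(1) 27|_3 = 3^3 ↦ 4^4|_4 = 256 ⇒ 255
(2) 255|_4 = 3·4^3 + 3·4^2 + 3·4 + 3 ↦ 3·5^3 + 3·5^2 + 3·5 + 3|_5 = 468 ⇒ 467
(3) 467|_5 = 3·5^3 + 3·5^2 + 3·5 + 2 ↦ 3·6^3 + 3·6^2 + 3·6 + 2|_6 = 776 ⇒ 775

308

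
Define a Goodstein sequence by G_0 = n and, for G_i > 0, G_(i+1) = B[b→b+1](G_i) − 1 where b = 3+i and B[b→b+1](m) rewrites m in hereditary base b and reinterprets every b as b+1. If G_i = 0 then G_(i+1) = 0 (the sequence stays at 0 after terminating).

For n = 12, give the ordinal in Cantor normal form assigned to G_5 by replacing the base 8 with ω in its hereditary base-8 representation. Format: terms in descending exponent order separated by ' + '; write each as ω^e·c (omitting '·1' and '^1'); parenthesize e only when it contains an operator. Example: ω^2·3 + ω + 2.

ω·7 + 7

12 —HB3→ 3^2 + 3 —bump→ 4^2 + 4 = 20 —(−1)→ 19
19 —HB4→ 4^2 + 3 —bump→ 5^2 + 3 = 28 —(−1)→ 27
27 —HB5→ 5^2 + 2 —bump→ 6^2 + 2 = 38 —(−1)→ 37
37 —HB6→ 6^2 + 1 —bump→ 7^2 + 1 = 50 —(−1)→ 49
49 —HB7→ 7^2 —bump→ 8^2 = 64 —(−1)→ 63
63 —HB8→ 7·8 + 7 —bump→ 7·9 + 7 = 70 —(−1)→ 69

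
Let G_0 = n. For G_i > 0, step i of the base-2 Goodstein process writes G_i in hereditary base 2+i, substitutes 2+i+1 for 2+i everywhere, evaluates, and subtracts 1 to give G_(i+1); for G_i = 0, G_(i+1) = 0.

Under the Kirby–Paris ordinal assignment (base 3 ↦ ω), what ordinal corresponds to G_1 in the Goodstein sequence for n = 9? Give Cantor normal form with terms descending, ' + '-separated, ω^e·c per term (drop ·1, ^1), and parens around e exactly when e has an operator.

ω^(ω + 1)

[0] 9 ≡ 2^(2 + 1) + 1 (base 2). Lift 3: 82. −1: 81.
[1] 81 ≡ 3^(3 + 1) (base 3). Lift 4: 1024. −1: 1023.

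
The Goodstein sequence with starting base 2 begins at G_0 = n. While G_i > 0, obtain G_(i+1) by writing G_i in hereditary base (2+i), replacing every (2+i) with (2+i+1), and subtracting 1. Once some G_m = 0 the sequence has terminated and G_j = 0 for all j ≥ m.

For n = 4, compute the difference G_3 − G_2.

19

base 2: 4 = 2^2; at 3: 3^3 = 27; next = 26
base 3: 26 = 2·3^2 + 2·3 + 2; at 4: 2·4^2 + 2·4 + 2 = 42; next = 41
base 4: 41 = 2·4^2 + 2·4 + 1; at 5: 2·5^2 + 2·5 + 1 = 61; next = 60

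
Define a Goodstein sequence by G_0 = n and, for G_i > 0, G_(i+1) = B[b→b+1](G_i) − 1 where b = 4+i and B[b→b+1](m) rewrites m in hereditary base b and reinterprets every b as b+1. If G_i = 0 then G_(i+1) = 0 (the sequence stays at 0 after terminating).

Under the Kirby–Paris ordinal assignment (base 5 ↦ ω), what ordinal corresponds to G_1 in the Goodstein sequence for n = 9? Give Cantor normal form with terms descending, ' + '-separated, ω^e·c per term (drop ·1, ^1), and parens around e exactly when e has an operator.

ω·2

step 0: 9 = 2·4 + 1; sub 5 for 4: 2·5 + 1; = 11; G_1 = 11−1 = 10
step 1: 10 = 2·5; sub 6 for 5: 2·6; = 12; G_2 = 12−1 = 11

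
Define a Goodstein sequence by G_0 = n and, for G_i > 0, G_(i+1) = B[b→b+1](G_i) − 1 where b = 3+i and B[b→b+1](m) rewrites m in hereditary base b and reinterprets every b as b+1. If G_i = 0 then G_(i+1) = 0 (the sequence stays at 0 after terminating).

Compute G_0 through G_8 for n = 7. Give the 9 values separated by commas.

i=0: 7 = 2·3 + 1 (b=3); 3→4: 2·4 + 1 = 9; 9−1 = 8
i=1: 8 = 2·4 (b=4); 4→5: 2·5 = 10; 10−1 = 9
i=2: 9 = 5 + 4 (b=5); 5→6: 6 + 4 = 10; 10−1 = 9
i=3: 9 = 6 + 3 (b=6); 6→7: 7 + 3 = 10; 10−1 = 9
i=4: 9 = 7 + 2 (b=7); 7→8: 8 + 2 = 10; 10−1 = 9
i=5: 9 = 8 + 1 (b=8); 8→9: 9 + 1 = 10; 10−1 = 9
i=6: 9 = 9 (b=9); 9→10: 10 = 10; 10−1 = 9
i=7: 9 = 9 (b=10); 10→11: 9 = 9; 9−1 = 8

7, 8, 9, 9, 9, 9, 9, 9, 8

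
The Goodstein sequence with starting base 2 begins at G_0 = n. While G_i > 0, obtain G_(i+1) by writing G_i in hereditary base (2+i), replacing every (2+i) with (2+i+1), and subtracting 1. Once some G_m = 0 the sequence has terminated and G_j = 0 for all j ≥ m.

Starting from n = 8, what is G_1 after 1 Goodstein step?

G_0 = 8. HB_2(8) = 2^(2 + 1). Bump = 81. G_1 = 80.
G_1 = 80. HB_3(80) = 2·3^3 + 2·3^2 + 2·3 + 2. Bump = 554. G_2 = 553.

80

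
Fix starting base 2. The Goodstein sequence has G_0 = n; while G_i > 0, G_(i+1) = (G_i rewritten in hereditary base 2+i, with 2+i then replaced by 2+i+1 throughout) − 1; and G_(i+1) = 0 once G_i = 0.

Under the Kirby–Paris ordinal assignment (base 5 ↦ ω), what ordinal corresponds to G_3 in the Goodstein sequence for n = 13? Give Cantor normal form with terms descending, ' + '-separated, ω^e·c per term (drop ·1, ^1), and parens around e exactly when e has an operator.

base 2: 13 = 2^(2 + 1) + 2^2 + 1; at 3: 3^(3 + 1) + 3^3 + 1 = 109; next = 108
base 3: 108 = 3^(3 + 1) + 3^3; at 4: 4^(4 + 1) + 4^4 = 1280; next = 1279
base 4: 1279 = 4^(4 + 1) + 3·4^3 + 3·4^2 + 3·4 + 3; at 5: 5^(5 + 1) + 3·5^3 + 3·5^2 + 3·5 + 3 = 16093; next = 16092

ω^(ω + 1) + ω^3·3 + ω^2·3 + ω·3 + 2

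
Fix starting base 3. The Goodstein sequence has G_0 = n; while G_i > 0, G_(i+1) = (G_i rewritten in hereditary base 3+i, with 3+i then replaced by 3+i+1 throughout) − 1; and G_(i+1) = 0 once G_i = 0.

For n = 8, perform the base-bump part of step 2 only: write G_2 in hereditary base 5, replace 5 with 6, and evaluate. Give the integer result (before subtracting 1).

12

8 —HB3→ 2·3 + 2 —bump→ 2·4 + 2 = 10 —(−1)→ 9
9 —HB4→ 2·4 + 1 —bump→ 2·5 + 1 = 11 —(−1)→ 10
10 —HB5→ 2·5 —bump→ 2·6 = 12 —(−1)→ 11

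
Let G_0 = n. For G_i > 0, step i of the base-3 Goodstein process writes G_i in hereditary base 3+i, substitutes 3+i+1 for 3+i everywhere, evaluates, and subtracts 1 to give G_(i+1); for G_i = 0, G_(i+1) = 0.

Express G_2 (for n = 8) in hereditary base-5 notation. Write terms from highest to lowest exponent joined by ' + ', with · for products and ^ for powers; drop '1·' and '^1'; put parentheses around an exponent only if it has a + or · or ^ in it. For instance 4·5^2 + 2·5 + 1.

[0] 8 ≡ 2·3 + 2 (base 3). Lift 4: 10. −1: 9.
[1] 9 ≡ 2·4 + 1 (base 4). Lift 5: 11. −1: 10.
[2] 10 ≡ 2·5 (base 5). Lift 6: 12. −1: 11.

2·5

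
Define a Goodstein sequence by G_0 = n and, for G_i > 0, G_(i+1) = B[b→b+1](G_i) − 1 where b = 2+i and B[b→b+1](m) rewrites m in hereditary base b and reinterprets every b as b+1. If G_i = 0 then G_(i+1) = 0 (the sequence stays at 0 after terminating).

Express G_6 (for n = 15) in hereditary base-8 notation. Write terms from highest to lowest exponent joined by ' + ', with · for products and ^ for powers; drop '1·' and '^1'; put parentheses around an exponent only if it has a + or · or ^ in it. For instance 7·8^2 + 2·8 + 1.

8^(8 + 1) + 7·8^7 + 7·8^6 + 7·8^5 + 7·8^4 + 7·8^3 + 7·8^2 + 7·8 + 7

G_0 = 15. HB_2(15) = 2^(2 + 1) + 2^2 + 2 + 1. Bump = 112. G_1 = 111.
G_1 = 111. HB_3(111) = 3^(3 + 1) + 3^3 + 3. Bump = 1284. G_2 = 1283.
G_2 = 1283. HB_4(1283) = 4^(4 + 1) + 4^4 + 3. Bump = 18753. G_3 = 18752.
G_3 = 18752. HB_5(18752) = 5^(5 + 1) + 5^5 + 2. Bump = 326594. G_4 = 326593.
G_4 = 326593. HB_6(326593) = 6^(6 + 1) + 6^6 + 1. Bump = 6588345. G_5 = 6588344.
G_5 = 6588344. HB_7(6588344) = 7^(7 + 1) + 7^7. Bump = 150994944. G_6 = 150994943.
G_6 = 150994943. HB_8(150994943) = 8^(8 + 1) + 7·8^7 + 7·8^6 + 7·8^5 + 7·8^4 + 7·8^3 + 7·8^2 + 7·8 + 7. Bump = 3524450281. G_7 = 3524450280.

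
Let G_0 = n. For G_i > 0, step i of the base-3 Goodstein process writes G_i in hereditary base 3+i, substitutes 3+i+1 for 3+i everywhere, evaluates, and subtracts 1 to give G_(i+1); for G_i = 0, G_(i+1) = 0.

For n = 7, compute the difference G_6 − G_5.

0

(0) 7|_3 = 2·3 + 1 ↦ 2·4 + 1|_4 = 9 ⇒ 8
(1) 8|_4 = 2·4 ↦ 2·5|_5 = 10 ⇒ 9
(2) 9|_5 = 5 + 4 ↦ 6 + 4|_6 = 10 ⇒ 9
(3) 9|_6 = 6 + 3 ↦ 7 + 3|_7 = 10 ⇒ 9
(4) 9|_7 = 7 + 2 ↦ 8 + 2|_8 = 10 ⇒ 9
(5) 9|_8 = 8 + 1 ↦ 9 + 1|_9 = 10 ⇒ 9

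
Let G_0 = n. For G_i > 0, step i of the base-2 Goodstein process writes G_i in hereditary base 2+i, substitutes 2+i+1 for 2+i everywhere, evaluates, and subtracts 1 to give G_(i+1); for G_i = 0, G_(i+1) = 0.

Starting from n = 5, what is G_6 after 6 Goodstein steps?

1751

base 2: 5 = 2^2 + 1; at 3: 3^3 + 1 = 28; next = 27
base 3: 27 = 3^3; at 4: 4^4 = 256; next = 255
base 4: 255 = 3·4^3 + 3·4^2 + 3·4 + 3; at 5: 3·5^3 + 3·5^2 + 3·5 + 3 = 468; next = 467
base 5: 467 = 3·5^3 + 3·5^2 + 3·5 + 2; at 6: 3·6^3 + 3·6^2 + 3·6 + 2 = 776; next = 775
base 6: 775 = 3·6^3 + 3·6^2 + 3·6 + 1; at 7: 3·7^3 + 3·7^2 + 3·7 + 1 = 1198; next = 1197
base 7: 1197 = 3·7^3 + 3·7^2 + 3·7; at 8: 3·8^3 + 3·8^2 + 3·8 = 1752; next = 1751
base 8: 1751 = 3·8^3 + 3·8^2 + 2·8 + 7; at 9: 3·9^3 + 3·9^2 + 2·9 + 7 = 2455; next = 2454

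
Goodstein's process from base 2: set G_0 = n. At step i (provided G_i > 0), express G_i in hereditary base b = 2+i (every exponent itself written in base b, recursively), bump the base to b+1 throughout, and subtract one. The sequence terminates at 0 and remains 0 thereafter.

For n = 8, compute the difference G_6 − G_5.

31907376

(0) 8|_2 = 2^(2 + 1) ↦ 3^(3 + 1)|_3 = 81 ⇒ 80
(1) 80|_3 = 2·3^3 + 2·3^2 + 2·3 + 2 ↦ 2·4^4 + 2·4^2 + 2·4 + 2|_4 = 554 ⇒ 553
(2) 553|_4 = 2·4^4 + 2·4^2 + 2·4 + 1 ↦ 2·5^5 + 2·5^2 + 2·5 + 1|_5 = 6311 ⇒ 6310
(3) 6310|_5 = 2·5^5 + 2·5^2 + 2·5 ↦ 2·6^6 + 2·6^2 + 2·6|_6 = 93396 ⇒ 93395
(4) 93395|_6 = 2·6^6 + 2·6^2 + 6 + 5 ↦ 2·7^7 + 2·7^2 + 7 + 5|_7 = 1647196 ⇒ 1647195
(5) 1647195|_7 = 2·7^7 + 2·7^2 + 7 + 4 ↦ 2·8^8 + 2·8^2 + 8 + 4|_8 = 33554572 ⇒ 33554571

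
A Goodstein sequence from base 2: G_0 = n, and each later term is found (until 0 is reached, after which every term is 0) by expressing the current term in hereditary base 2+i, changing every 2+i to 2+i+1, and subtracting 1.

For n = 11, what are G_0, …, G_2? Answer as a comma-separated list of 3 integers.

G_0=11  [base 2] 2^(2 + 1) + 2 + 1  →[2↦3]→  3^(3 + 1) + 3 + 1 = 85  −1 ⇒ G_1=84
G_1=84  [base 3] 3^(3 + 1) + 3  →[3↦4]→  4^(4 + 1) + 4 = 1028  −1 ⇒ G_2=1027

11, 84, 1027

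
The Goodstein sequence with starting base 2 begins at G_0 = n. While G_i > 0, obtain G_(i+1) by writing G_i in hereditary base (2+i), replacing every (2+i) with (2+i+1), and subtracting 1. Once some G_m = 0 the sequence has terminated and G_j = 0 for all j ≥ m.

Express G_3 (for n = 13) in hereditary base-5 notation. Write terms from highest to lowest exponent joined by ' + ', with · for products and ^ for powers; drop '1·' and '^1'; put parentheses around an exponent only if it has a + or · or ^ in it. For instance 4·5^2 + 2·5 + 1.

base 2: 13 = 2^(2 + 1) + 2^2 + 1; at 3: 3^(3 + 1) + 3^3 + 1 = 109; next = 108
base 3: 108 = 3^(3 + 1) + 3^3; at 4: 4^(4 + 1) + 4^4 = 1280; next = 1279
base 4: 1279 = 4^(4 + 1) + 3·4^3 + 3·4^2 + 3·4 + 3; at 5: 5^(5 + 1) + 3·5^3 + 3·5^2 + 3·5 + 3 = 16093; next = 16092

5^(5 + 1) + 3·5^3 + 3·5^2 + 3·5 + 2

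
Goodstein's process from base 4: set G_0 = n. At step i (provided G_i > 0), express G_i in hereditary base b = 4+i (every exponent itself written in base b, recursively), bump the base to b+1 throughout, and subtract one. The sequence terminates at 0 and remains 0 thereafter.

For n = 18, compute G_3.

G_0=18  [base 4] 4^2 + 2  →[4↦5]→  5^2 + 2 = 27  −1 ⇒ G_1=26
G_1=26  [base 5] 5^2 + 1  →[5↦6]→  6^2 + 1 = 37  −1 ⇒ G_2=36
G_2=36  [base 6] 6^2  →[6↦7]→  7^2 = 49  −1 ⇒ G_3=48
G_3=48  [base 7] 6·7 + 6  →[7↦8]→  6·8 + 6 = 54  −1 ⇒ G_4=53

48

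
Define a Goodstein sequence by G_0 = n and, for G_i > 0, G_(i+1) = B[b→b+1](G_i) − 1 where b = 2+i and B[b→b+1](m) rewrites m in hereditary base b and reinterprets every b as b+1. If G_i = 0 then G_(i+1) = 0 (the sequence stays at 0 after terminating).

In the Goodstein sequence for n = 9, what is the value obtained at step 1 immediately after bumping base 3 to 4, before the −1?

i=0: 9 = 2^(2 + 1) + 1 (b=2); 2→3: 3^(3 + 1) + 1 = 82; 82−1 = 81
i=1: 81 = 3^(3 + 1) (b=3); 3→4: 4^(4 + 1) = 1024; 1024−1 = 1023

1024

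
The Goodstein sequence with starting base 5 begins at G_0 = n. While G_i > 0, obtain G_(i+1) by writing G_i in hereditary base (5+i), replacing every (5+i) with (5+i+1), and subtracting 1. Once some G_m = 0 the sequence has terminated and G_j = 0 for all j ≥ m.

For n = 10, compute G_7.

11

step 0: 10 = 2·5; sub 6 for 5: 2·6; = 12; G_1 = 12−1 = 11
step 1: 11 = 6 + 5; sub 7 for 6: 7 + 5; = 12; G_2 = 12−1 = 11
step 2: 11 = 7 + 4; sub 8 for 7: 8 + 4; = 12; G_3 = 12−1 = 11
step 3: 11 = 8 + 3; sub 9 for 8: 9 + 3; = 12; G_4 = 12−1 = 11
step 4: 11 = 9 + 2; sub 10 for 9: 10 + 2; = 12; G_5 = 12−1 = 11
step 5: 11 = 10 + 1; sub 11 for 10: 11 + 1; = 12; G_6 = 12−1 = 11
step 6: 11 = 11; sub 12 for 11: 12; = 12; G_7 = 12−1 = 11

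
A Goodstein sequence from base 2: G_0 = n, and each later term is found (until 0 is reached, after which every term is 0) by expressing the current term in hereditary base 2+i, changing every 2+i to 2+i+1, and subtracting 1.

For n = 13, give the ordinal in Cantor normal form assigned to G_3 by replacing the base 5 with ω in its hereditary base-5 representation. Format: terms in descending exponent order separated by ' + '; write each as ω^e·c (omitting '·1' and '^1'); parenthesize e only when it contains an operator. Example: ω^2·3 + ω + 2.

ω^(ω + 1) + ω^3·3 + ω^2·3 + ω·3 + 2

base 2: 13 = 2^(2 + 1) + 2^2 + 1; at 3: 3^(3 + 1) + 3^3 + 1 = 109; next = 108
base 3: 108 = 3^(3 + 1) + 3^3; at 4: 4^(4 + 1) + 4^4 = 1280; next = 1279
base 4: 1279 = 4^(4 + 1) + 3·4^3 + 3·4^2 + 3·4 + 3; at 5: 5^(5 + 1) + 3·5^3 + 3·5^2 + 3·5 + 3 = 16093; next = 16092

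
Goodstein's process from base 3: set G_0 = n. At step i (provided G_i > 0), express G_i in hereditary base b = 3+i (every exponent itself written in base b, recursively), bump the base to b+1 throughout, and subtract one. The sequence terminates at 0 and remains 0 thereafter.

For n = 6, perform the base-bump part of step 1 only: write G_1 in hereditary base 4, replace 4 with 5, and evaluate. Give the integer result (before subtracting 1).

[0] 6 ≡ 2·3 (base 3). Lift 4: 8. −1: 7.
[1] 7 ≡ 4 + 3 (base 4). Lift 5: 8. −1: 7.

8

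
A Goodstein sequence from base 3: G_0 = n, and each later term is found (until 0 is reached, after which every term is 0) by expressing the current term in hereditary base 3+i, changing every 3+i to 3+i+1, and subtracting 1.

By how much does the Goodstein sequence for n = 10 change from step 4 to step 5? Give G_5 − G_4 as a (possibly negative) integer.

3

[0] 10 ≡ 3^2 + 1 (base 3). Lift 4: 17. −1: 16.
[1] 16 ≡ 4^2 (base 4). Lift 5: 25. −1: 24.
[2] 24 ≡ 4·5 + 4 (base 5). Lift 6: 28. −1: 27.
[3] 27 ≡ 4·6 + 3 (base 6). Lift 7: 31. −1: 30.
[4] 30 ≡ 4·7 + 2 (base 7). Lift 8: 34. −1: 33.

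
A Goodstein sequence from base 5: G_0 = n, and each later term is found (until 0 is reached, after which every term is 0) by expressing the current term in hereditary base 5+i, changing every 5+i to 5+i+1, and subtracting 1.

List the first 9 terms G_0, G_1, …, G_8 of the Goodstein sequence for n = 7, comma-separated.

7, 7, 7, 7, 6, 5, 4, 3, 2

step 0: 7 = 5 + 2; sub 6 for 5: 6 + 2; = 8; G_1 = 8−1 = 7
step 1: 7 = 6 + 1; sub 7 for 6: 7 + 1; = 8; G_2 = 8−1 = 7
step 2: 7 = 7; sub 8 for 7: 8; = 8; G_3 = 8−1 = 7
step 3: 7 = 7; sub 9 for 8: 7; = 7; G_4 = 7−1 = 6
step 4: 6 = 6; sub 10 for 9: 6; = 6; G_5 = 6−1 = 5
step 5: 5 = 5; sub 11 for 10: 5; = 5; G_6 = 5−1 = 4
step 6: 4 = 4; sub 12 for 11: 4; = 4; G_7 = 4−1 = 3
step 7: 3 = 3; sub 13 for 12: 3; = 3; G_8 = 3−1 = 2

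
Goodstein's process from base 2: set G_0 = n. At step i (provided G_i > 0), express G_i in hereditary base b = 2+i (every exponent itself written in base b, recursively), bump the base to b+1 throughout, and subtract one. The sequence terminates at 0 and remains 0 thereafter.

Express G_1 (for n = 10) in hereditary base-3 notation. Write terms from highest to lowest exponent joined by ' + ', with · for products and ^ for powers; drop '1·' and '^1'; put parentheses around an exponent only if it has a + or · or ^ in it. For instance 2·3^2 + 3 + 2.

3^(3 + 1) + 2

10 —HB2→ 2^(2 + 1) + 2 —bump→ 3^(3 + 1) + 3 = 84 —(−1)→ 83
83 —HB3→ 3^(3 + 1) + 2 —bump→ 4^(4 + 1) + 2 = 1026 —(−1)→ 1025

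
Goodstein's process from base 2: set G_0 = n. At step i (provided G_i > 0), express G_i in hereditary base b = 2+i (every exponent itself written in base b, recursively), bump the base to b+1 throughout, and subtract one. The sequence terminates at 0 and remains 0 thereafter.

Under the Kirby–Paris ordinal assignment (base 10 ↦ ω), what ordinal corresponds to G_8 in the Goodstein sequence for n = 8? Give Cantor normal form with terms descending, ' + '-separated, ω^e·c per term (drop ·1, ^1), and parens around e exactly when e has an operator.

ω^ω·2 + ω^2·2 + ω + 1

i=0: 8 = 2^(2 + 1) (b=2); 2→3: 3^(3 + 1) = 81; 81−1 = 80
i=1: 80 = 2·3^3 + 2·3^2 + 2·3 + 2 (b=3); 3→4: 2·4^4 + 2·4^2 + 2·4 + 2 = 554; 554−1 = 553
i=2: 553 = 2·4^4 + 2·4^2 + 2·4 + 1 (b=4); 4→5: 2·5^5 + 2·5^2 + 2·5 + 1 = 6311; 6311−1 = 6310
i=3: 6310 = 2·5^5 + 2·5^2 + 2·5 (b=5); 5→6: 2·6^6 + 2·6^2 + 2·6 = 93396; 93396−1 = 93395
i=4: 93395 = 2·6^6 + 2·6^2 + 6 + 5 (b=6); 6→7: 2·7^7 + 2·7^2 + 7 + 5 = 1647196; 1647196−1 = 1647195
i=5: 1647195 = 2·7^7 + 2·7^2 + 7 + 4 (b=7); 7→8: 2·8^8 + 2·8^2 + 8 + 4 = 33554572; 33554572−1 = 33554571
i=6: 33554571 = 2·8^8 + 2·8^2 + 8 + 3 (b=8); 8→9: 2·9^9 + 2·9^2 + 9 + 3 = 774841152; 774841152−1 = 774841151
i=7: 774841151 = 2·9^9 + 2·9^2 + 9 + 2 (b=9); 9→10: 2·10^10 + 2·10^2 + 10 + 2 = 20000000212; 20000000212−1 = 20000000211
i=8: 20000000211 = 2·10^10 + 2·10^2 + 10 + 1 (b=10); 10→11: 2·11^11 + 2·11^2 + 11 + 1 = 570623341476; 570623341476−1 = 570623341475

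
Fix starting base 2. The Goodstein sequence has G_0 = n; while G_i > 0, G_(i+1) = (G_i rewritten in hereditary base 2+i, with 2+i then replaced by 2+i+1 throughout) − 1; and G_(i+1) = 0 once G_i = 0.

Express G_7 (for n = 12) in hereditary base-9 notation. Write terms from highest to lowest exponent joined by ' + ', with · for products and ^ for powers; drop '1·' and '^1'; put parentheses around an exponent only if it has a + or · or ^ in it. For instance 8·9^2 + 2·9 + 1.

9^(9 + 1) + 2·9^2 + 9 + 2

12 —HB2→ 2^(2 + 1) + 2^2 —bump→ 3^(3 + 1) + 3^3 = 108 —(−1)→ 107
107 —HB3→ 3^(3 + 1) + 2·3^2 + 2·3 + 2 —bump→ 4^(4 + 1) + 2·4^2 + 2·4 + 2 = 1066 —(−1)→ 1065
1065 —HB4→ 4^(4 + 1) + 2·4^2 + 2·4 + 1 —bump→ 5^(5 + 1) + 2·5^2 + 2·5 + 1 = 15686 —(−1)→ 15685
15685 —HB5→ 5^(5 + 1) + 2·5^2 + 2·5 —bump→ 6^(6 + 1) + 2·6^2 + 2·6 = 280020 —(−1)→ 280019
280019 —HB6→ 6^(6 + 1) + 2·6^2 + 6 + 5 —bump→ 7^(7 + 1) + 2·7^2 + 7 + 5 = 5764911 —(−1)→ 5764910
5764910 —HB7→ 7^(7 + 1) + 2·7^2 + 7 + 4 —bump→ 8^(8 + 1) + 2·8^2 + 8 + 4 = 134217868 —(−1)→ 134217867
134217867 —HB8→ 8^(8 + 1) + 2·8^2 + 8 + 3 —bump→ 9^(9 + 1) + 2·9^2 + 9 + 3 = 3486784575 —(−1)→ 3486784574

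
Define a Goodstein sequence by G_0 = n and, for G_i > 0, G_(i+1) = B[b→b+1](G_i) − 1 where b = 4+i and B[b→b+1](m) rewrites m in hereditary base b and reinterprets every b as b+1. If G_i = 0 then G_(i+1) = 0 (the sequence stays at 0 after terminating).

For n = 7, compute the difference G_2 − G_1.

0

base 4: 7 = 4 + 3; at 5: 5 + 3 = 8; next = 7
base 5: 7 = 5 + 2; at 6: 6 + 2 = 8; next = 7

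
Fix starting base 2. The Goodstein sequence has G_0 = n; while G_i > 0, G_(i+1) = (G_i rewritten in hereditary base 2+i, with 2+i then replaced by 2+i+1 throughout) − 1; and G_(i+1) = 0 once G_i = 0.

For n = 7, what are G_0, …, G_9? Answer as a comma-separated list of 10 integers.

7, 30, 259, 3127, 46657, 823543, 16777215, 37665879, 77777775, 150051213

[0] 7 ≡ 2^2 + 2 + 1 (base 2). Lift 3: 31. −1: 30.
[1] 30 ≡ 3^3 + 3 (base 3). Lift 4: 260. −1: 259.
[2] 259 ≡ 4^4 + 3 (base 4). Lift 5: 3128. −1: 3127.
[3] 3127 ≡ 5^5 + 2 (base 5). Lift 6: 46658. −1: 46657.
[4] 46657 ≡ 6^6 + 1 (base 6). Lift 7: 823544. −1: 823543.
[5] 823543 ≡ 7^7 (base 7). Lift 8: 16777216. −1: 16777215.
[6] 16777215 ≡ 7·8^7 + 7·8^6 + 7·8^5 + 7·8^4 + 7·8^3 + 7·8^2 + 7·8 + 7 (base 8). Lift 9: 37665880. −1: 37665879.
[7] 37665879 ≡ 7·9^7 + 7·9^6 + 7·9^5 + 7·9^4 + 7·9^3 + 7·9^2 + 7·9 + 6 (base 9). Lift 10: 77777776. −1: 77777775.
[8] 77777775 ≡ 7·10^7 + 7·10^6 + 7·10^5 + 7·10^4 + 7·10^3 + 7·10^2 + 7·10 + 5 (base 10). Lift 11: 150051214. −1: 150051213.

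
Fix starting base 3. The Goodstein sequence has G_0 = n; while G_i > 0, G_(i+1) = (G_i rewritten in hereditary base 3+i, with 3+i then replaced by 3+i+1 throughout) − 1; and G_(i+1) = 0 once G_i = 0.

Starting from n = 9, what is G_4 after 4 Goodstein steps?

21

9 —HB3→ 3^2 —bump→ 4^2 = 16 —(−1)→ 15
15 —HB4→ 3·4 + 3 —bump→ 3·5 + 3 = 18 —(−1)→ 17
17 —HB5→ 3·5 + 2 —bump→ 3·6 + 2 = 20 —(−1)→ 19
19 —HB6→ 3·6 + 1 —bump→ 3·7 + 1 = 22 —(−1)→ 21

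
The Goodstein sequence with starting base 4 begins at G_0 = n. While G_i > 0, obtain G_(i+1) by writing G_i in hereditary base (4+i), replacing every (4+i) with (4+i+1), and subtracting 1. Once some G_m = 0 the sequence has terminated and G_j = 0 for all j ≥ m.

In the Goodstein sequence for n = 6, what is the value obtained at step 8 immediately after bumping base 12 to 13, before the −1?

1

i=0: 6 = 4 + 2 (b=4); 4→5: 5 + 2 = 7; 7−1 = 6
i=1: 6 = 5 + 1 (b=5); 5→6: 6 + 1 = 7; 7−1 = 6
i=2: 6 = 6 (b=6); 6→7: 7 = 7; 7−1 = 6
i=3: 6 = 6 (b=7); 7→8: 6 = 6; 6−1 = 5
i=4: 5 = 5 (b=8); 8→9: 5 = 5; 5−1 = 4
i=5: 4 = 4 (b=9); 9→10: 4 = 4; 4−1 = 3
i=6: 3 = 3 (b=10); 10→11: 3 = 3; 3−1 = 2
i=7: 2 = 2 (b=11); 11→12: 2 = 2; 2−1 = 1
i=8: 1 = 1 (b=12); 12→13: 1 = 1; 1−1 = 0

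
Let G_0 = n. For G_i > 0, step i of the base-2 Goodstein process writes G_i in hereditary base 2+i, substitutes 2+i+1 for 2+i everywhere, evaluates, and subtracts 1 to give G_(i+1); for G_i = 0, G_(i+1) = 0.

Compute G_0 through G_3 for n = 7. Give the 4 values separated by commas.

7, 30, 259, 3127

base 2: 7 = 2^2 + 2 + 1; at 3: 3^3 + 3 + 1 = 31; next = 30
base 3: 30 = 3^3 + 3; at 4: 4^4 + 4 = 260; next = 259
base 4: 259 = 4^4 + 3; at 5: 5^5 + 3 = 3128; next = 3127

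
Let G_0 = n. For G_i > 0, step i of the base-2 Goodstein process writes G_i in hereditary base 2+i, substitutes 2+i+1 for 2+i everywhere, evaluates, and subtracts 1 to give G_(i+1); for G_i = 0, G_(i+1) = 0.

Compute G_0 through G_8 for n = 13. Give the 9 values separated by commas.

13, 108, 1279, 16092, 280711, 5765998, 134219479, 3486786855, 100000003325

base 2: 13 = 2^(2 + 1) + 2^2 + 1; at 3: 3^(3 + 1) + 3^3 + 1 = 109; next = 108
base 3: 108 = 3^(3 + 1) + 3^3; at 4: 4^(4 + 1) + 4^4 = 1280; next = 1279
base 4: 1279 = 4^(4 + 1) + 3·4^3 + 3·4^2 + 3·4 + 3; at 5: 5^(5 + 1) + 3·5^3 + 3·5^2 + 3·5 + 3 = 16093; next = 16092
base 5: 16092 = 5^(5 + 1) + 3·5^3 + 3·5^2 + 3·5 + 2; at 6: 6^(6 + 1) + 3·6^3 + 3·6^2 + 3·6 + 2 = 280712; next = 280711
base 6: 280711 = 6^(6 + 1) + 3·6^3 + 3·6^2 + 3·6 + 1; at 7: 7^(7 + 1) + 3·7^3 + 3·7^2 + 3·7 + 1 = 5765999; next = 5765998
base 7: 5765998 = 7^(7 + 1) + 3·7^3 + 3·7^2 + 3·7; at 8: 8^(8 + 1) + 3·8^3 + 3·8^2 + 3·8 = 134219480; next = 134219479
base 8: 134219479 = 8^(8 + 1) + 3·8^3 + 3·8^2 + 2·8 + 7; at 9: 9^(9 + 1) + 3·9^3 + 3·9^2 + 2·9 + 7 = 3486786856; next = 3486786855
base 9: 3486786855 = 9^(9 + 1) + 3·9^3 + 3·9^2 + 2·9 + 6; at 10: 10^(10 + 1) + 3·10^3 + 3·10^2 + 2·10 + 6 = 100000003326; next = 100000003325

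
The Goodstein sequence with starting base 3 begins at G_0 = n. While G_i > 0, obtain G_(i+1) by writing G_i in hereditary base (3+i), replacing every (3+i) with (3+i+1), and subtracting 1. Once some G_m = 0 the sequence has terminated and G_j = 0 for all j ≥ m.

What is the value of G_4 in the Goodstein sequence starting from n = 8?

i=0: 8 = 2·3 + 2 (b=3); 3→4: 2·4 + 2 = 10; 10−1 = 9
i=1: 9 = 2·4 + 1 (b=4); 4→5: 2·5 + 1 = 11; 11−1 = 10
i=2: 10 = 2·5 (b=5); 5→6: 2·6 = 12; 12−1 = 11
i=3: 11 = 6 + 5 (b=6); 6→7: 7 + 5 = 12; 12−1 = 11
i=4: 11 = 7 + 4 (b=7); 7→8: 8 + 4 = 12; 12−1 = 11

11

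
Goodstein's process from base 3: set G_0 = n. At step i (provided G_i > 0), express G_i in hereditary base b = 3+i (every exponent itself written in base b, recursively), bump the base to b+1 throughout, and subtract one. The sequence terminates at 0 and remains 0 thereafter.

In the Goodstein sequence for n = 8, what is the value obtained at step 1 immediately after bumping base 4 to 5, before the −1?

11

(0) 8|_3 = 2·3 + 2 ↦ 2·4 + 2|_4 = 10 ⇒ 9
(1) 9|_4 = 2·4 + 1 ↦ 2·5 + 1|_5 = 11 ⇒ 10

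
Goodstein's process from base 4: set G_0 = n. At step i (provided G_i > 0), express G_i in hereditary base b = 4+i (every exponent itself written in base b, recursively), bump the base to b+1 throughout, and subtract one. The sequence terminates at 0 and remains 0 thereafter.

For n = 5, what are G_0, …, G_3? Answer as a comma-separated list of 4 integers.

step 0: 5 = 4 + 1; sub 5 for 4: 5 + 1; = 6; G_1 = 6−1 = 5
step 1: 5 = 5; sub 6 for 5: 6; = 6; G_2 = 6−1 = 5
step 2: 5 = 5; sub 7 for 6: 5; = 5; G_3 = 5−1 = 4

5, 5, 5, 4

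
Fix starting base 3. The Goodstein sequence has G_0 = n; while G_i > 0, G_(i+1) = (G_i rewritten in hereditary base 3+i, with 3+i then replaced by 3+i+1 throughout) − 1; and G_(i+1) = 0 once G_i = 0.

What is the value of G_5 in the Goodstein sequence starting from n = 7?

step 0: 7 = 2·3 + 1; sub 4 for 3: 2·4 + 1; = 9; G_1 = 9−1 = 8
step 1: 8 = 2·4; sub 5 for 4: 2·5; = 10; G_2 = 10−1 = 9
step 2: 9 = 5 + 4; sub 6 for 5: 6 + 4; = 10; G_3 = 10−1 = 9
step 3: 9 = 6 + 3; sub 7 for 6: 7 + 3; = 10; G_4 = 10−1 = 9
step 4: 9 = 7 + 2; sub 8 for 7: 8 + 2; = 10; G_5 = 10−1 = 9

9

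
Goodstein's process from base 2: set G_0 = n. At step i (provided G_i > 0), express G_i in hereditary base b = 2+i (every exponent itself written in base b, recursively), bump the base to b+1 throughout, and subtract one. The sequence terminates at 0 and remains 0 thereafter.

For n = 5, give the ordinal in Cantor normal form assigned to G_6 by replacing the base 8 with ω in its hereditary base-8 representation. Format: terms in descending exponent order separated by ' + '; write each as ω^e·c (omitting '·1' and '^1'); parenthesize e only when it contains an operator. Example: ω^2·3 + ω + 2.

base 2: 5 = 2^2 + 1; at 3: 3^3 + 1 = 28; next = 27
base 3: 27 = 3^3; at 4: 4^4 = 256; next = 255
base 4: 255 = 3·4^3 + 3·4^2 + 3·4 + 3; at 5: 3·5^3 + 3·5^2 + 3·5 + 3 = 468; next = 467
base 5: 467 = 3·5^3 + 3·5^2 + 3·5 + 2; at 6: 3·6^3 + 3·6^2 + 3·6 + 2 = 776; next = 775
base 6: 775 = 3·6^3 + 3·6^2 + 3·6 + 1; at 7: 3·7^3 + 3·7^2 + 3·7 + 1 = 1198; next = 1197
base 7: 1197 = 3·7^3 + 3·7^2 + 3·7; at 8: 3·8^3 + 3·8^2 + 3·8 = 1752; next = 1751
base 8: 1751 = 3·8^3 + 3·8^2 + 2·8 + 7; at 9: 3·9^3 + 3·9^2 + 2·9 + 7 = 2455; next = 2454

ω^3·3 + ω^2·3 + ω·2 + 7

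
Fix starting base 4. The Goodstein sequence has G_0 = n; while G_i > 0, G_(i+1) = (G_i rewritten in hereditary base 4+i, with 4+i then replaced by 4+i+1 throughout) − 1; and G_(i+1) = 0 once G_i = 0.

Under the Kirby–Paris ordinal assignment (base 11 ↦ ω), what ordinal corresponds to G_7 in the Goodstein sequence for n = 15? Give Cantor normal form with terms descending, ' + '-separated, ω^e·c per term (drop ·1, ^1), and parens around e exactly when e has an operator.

ω·2 + 4

[0] 15 ≡ 3·4 + 3 (base 4). Lift 5: 18. −1: 17.
[1] 17 ≡ 3·5 + 2 (base 5). Lift 6: 20. −1: 19.
[2] 19 ≡ 3·6 + 1 (base 6). Lift 7: 22. −1: 21.
[3] 21 ≡ 3·7 (base 7). Lift 8: 24. −1: 23.
[4] 23 ≡ 2·8 + 7 (base 8). Lift 9: 25. −1: 24.
[5] 24 ≡ 2·9 + 6 (base 9). Lift 10: 26. −1: 25.
[6] 25 ≡ 2·10 + 5 (base 10). Lift 11: 27. −1: 26.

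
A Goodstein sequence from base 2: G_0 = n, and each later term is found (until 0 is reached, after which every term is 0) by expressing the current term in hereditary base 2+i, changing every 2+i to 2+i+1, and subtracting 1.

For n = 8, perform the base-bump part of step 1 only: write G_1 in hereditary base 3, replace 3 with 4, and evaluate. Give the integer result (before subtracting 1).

step 0: 8 = 2^(2 + 1); sub 3 for 2: 3^(3 + 1); = 81; G_1 = 81−1 = 80
step 1: 80 = 2·3^3 + 2·3^2 + 2·3 + 2; sub 4 for 3: 2·4^4 + 2·4^2 + 2·4 + 2; = 554; G_2 = 554−1 = 553

554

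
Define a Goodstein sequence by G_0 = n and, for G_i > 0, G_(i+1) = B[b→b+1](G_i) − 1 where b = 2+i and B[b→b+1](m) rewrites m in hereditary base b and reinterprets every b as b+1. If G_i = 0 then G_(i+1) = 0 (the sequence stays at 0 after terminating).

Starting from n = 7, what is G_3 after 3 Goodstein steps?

(0) 7|_2 = 2^2 + 2 + 1 ↦ 3^3 + 3 + 1|_3 = 31 ⇒ 30
(1) 30|_3 = 3^3 + 3 ↦ 4^4 + 4|_4 = 260 ⇒ 259
(2) 259|_4 = 4^4 + 3 ↦ 5^5 + 3|_5 = 3128 ⇒ 3127
(3) 3127|_5 = 5^5 + 2 ↦ 6^6 + 2|_6 = 46658 ⇒ 46657

3127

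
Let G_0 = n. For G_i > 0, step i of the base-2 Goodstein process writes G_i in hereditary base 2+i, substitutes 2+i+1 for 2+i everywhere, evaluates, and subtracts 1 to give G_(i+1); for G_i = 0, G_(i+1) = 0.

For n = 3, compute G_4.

3 —HB2→ 2 + 1 —bump→ 3 + 1 = 4 —(−1)→ 3
3 —HB3→ 3 —bump→ 4 = 4 —(−1)→ 3
3 —HB4→ 3 —bump→ 3 = 3 —(−1)→ 2
2 —HB5→ 2 —bump→ 2 = 2 —(−1)→ 1

1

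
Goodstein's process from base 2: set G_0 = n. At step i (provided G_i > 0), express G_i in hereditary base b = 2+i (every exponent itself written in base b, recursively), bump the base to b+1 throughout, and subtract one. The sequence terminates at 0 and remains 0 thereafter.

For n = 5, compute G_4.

G_0 = 5. HB_2(5) = 2^2 + 1. Bump = 28. G_1 = 27.
G_1 = 27. HB_3(27) = 3^3. Bump = 256. G_2 = 255.
G_2 = 255. HB_4(255) = 3·4^3 + 3·4^2 + 3·4 + 3. Bump = 468. G_3 = 467.
G_3 = 467. HB_5(467) = 3·5^3 + 3·5^2 + 3·5 + 2. Bump = 776. G_4 = 775.

775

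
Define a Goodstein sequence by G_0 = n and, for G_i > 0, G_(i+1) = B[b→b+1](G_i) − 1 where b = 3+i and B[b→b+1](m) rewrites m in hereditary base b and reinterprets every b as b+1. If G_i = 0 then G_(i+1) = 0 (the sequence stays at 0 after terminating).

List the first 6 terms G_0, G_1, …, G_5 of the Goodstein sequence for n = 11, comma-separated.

11, 17, 25, 35, 39, 43

(0) 11|_3 = 3^2 + 2 ↦ 4^2 + 2|_4 = 18 ⇒ 17
(1) 17|_4 = 4^2 + 1 ↦ 5^2 + 1|_5 = 26 ⇒ 25
(2) 25|_5 = 5^2 ↦ 6^2|_6 = 36 ⇒ 35
(3) 35|_6 = 5·6 + 5 ↦ 5·7 + 5|_7 = 40 ⇒ 39
(4) 39|_7 = 5·7 + 4 ↦ 5·8 + 4|_8 = 44 ⇒ 43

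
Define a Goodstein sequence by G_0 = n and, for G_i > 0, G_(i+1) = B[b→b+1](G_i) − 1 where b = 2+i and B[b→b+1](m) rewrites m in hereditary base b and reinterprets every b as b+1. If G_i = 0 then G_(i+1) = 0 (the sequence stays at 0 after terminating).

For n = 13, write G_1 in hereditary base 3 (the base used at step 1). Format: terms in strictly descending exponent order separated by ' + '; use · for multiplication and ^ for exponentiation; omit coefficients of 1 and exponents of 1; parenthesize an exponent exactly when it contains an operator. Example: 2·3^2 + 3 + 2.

G_0=13  [base 2] 2^(2 + 1) + 2^2 + 1  →[2↦3]→  3^(3 + 1) + 3^3 + 1 = 109  −1 ⇒ G_1=108
G_1=108  [base 3] 3^(3 + 1) + 3^3  →[3↦4]→  4^(4 + 1) + 4^4 = 1280  −1 ⇒ G_2=1279

3^(3 + 1) + 3^3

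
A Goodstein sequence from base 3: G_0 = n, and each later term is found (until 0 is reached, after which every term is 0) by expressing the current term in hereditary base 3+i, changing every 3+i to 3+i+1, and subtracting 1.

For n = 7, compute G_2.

9

base 3: 7 = 2·3 + 1; at 4: 2·4 + 1 = 9; next = 8
base 4: 8 = 2·4; at 5: 2·5 = 10; next = 9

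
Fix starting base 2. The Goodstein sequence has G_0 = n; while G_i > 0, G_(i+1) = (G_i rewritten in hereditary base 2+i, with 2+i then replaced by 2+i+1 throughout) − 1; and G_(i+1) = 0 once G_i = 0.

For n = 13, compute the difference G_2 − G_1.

1171

(0) 13|_2 = 2^(2 + 1) + 2^2 + 1 ↦ 3^(3 + 1) + 3^3 + 1|_3 = 109 ⇒ 108
(1) 108|_3 = 3^(3 + 1) + 3^3 ↦ 4^(4 + 1) + 4^4|_4 = 1280 ⇒ 1279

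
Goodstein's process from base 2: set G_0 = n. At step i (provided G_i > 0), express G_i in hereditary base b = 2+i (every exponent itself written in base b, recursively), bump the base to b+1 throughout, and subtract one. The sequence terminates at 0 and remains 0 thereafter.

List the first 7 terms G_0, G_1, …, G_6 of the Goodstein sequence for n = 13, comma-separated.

step 0: 13 = 2^(2 + 1) + 2^2 + 1; sub 3 for 2: 3^(3 + 1) + 3^3 + 1; = 109; G_1 = 109−1 = 108
step 1: 108 = 3^(3 + 1) + 3^3; sub 4 for 3: 4^(4 + 1) + 4^4; = 1280; G_2 = 1280−1 = 1279
step 2: 1279 = 4^(4 + 1) + 3·4^3 + 3·4^2 + 3·4 + 3; sub 5 for 4: 5^(5 + 1) + 3·5^3 + 3·5^2 + 3·5 + 3; = 16093; G_3 = 16093−1 = 16092
step 3: 16092 = 5^(5 + 1) + 3·5^3 + 3·5^2 + 3·5 + 2; sub 6 for 5: 6^(6 + 1) + 3·6^3 + 3·6^2 + 3·6 + 2; = 280712; G_4 = 280712−1 = 280711
step 4: 280711 = 6^(6 + 1) + 3·6^3 + 3·6^2 + 3·6 + 1; sub 7 for 6: 7^(7 + 1) + 3·7^3 + 3·7^2 + 3·7 + 1; = 5765999; G_5 = 5765999−1 = 5765998
step 5: 5765998 = 7^(7 + 1) + 3·7^3 + 3·7^2 + 3·7; sub 8 for 7: 8^(8 + 1) + 3·8^3 + 3·8^2 + 3·8; = 134219480; G_6 = 134219480−1 = 134219479

13, 108, 1279, 16092, 280711, 5765998, 134219479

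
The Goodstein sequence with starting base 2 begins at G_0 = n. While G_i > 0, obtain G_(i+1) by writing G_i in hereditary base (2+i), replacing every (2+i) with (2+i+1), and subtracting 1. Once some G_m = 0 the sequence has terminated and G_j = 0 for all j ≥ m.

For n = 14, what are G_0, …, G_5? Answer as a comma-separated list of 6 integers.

14, 110, 1281, 18750, 326591, 5862840

[0] 14 ≡ 2^(2 + 1) + 2^2 + 2 (base 2). Lift 3: 111. −1: 110.
[1] 110 ≡ 3^(3 + 1) + 3^3 + 2 (base 3). Lift 4: 1282. −1: 1281.
[2] 1281 ≡ 4^(4 + 1) + 4^4 + 1 (base 4). Lift 5: 18751. −1: 18750.
[3] 18750 ≡ 5^(5 + 1) + 5^5 (base 5). Lift 6: 326592. −1: 326591.
[4] 326591 ≡ 6^(6 + 1) + 5·6^5 + 5·6^4 + 5·6^3 + 5·6^2 + 5·6 + 5 (base 6). Lift 7: 5862841. −1: 5862840.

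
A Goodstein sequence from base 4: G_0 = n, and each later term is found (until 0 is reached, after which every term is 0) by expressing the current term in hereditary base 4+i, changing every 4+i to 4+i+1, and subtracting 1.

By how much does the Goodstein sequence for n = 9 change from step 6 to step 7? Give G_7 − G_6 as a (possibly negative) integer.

G_0 = 9. HB_4(9) = 2·4 + 1. Bump = 11. G_1 = 10.
G_1 = 10. HB_5(10) = 2·5. Bump = 12. G_2 = 11.
G_2 = 11. HB_6(11) = 6 + 5. Bump = 12. G_3 = 11.
G_3 = 11. HB_7(11) = 7 + 4. Bump = 12. G_4 = 11.
G_4 = 11. HB_8(11) = 8 + 3. Bump = 12. G_5 = 11.
G_5 = 11. HB_9(11) = 9 + 2. Bump = 12. G_6 = 11.
G_6 = 11. HB_10(11) = 10 + 1. Bump = 12. G_7 = 11.

0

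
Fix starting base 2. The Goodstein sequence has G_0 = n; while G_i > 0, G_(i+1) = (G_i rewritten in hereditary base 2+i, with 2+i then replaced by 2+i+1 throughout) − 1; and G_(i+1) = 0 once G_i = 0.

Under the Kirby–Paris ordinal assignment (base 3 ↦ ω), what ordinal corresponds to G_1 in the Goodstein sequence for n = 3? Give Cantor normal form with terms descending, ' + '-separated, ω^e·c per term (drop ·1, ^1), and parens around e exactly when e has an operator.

step 0: 3 = 2 + 1; sub 3 for 2: 3 + 1; = 4; G_1 = 4−1 = 3
step 1: 3 = 3; sub 4 for 3: 4; = 4; G_2 = 4−1 = 3

ω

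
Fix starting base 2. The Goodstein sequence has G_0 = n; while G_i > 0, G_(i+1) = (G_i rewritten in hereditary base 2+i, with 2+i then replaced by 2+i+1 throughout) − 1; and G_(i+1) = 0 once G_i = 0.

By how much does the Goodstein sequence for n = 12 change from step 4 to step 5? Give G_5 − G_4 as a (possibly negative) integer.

5484891

G_0=12  [base 2] 2^(2 + 1) + 2^2  →[2↦3]→  3^(3 + 1) + 3^3 = 108  −1 ⇒ G_1=107
G_1=107  [base 3] 3^(3 + 1) + 2·3^2 + 2·3 + 2  →[3↦4]→  4^(4 + 1) + 2·4^2 + 2·4 + 2 = 1066  −1 ⇒ G_2=1065
G_2=1065  [base 4] 4^(4 + 1) + 2·4^2 + 2·4 + 1  →[4↦5]→  5^(5 + 1) + 2·5^2 + 2·5 + 1 = 15686  −1 ⇒ G_3=15685
G_3=15685  [base 5] 5^(5 + 1) + 2·5^2 + 2·5  →[5↦6]→  6^(6 + 1) + 2·6^2 + 2·6 = 280020  −1 ⇒ G_4=280019
G_4=280019  [base 6] 6^(6 + 1) + 2·6^2 + 6 + 5  →[6↦7]→  7^(7 + 1) + 2·7^2 + 7 + 5 = 5764911  −1 ⇒ G_5=5764910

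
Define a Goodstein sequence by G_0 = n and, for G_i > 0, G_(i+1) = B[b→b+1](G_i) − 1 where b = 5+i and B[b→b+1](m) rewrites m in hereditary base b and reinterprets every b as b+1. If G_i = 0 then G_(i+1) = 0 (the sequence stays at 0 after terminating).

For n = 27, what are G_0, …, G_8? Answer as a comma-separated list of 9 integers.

27, 37, 49, 63, 69, 75, 81, 87, 93

step 0: 27 = 5^2 + 2; sub 6 for 5: 6^2 + 2; = 38; G_1 = 38−1 = 37
step 1: 37 = 6^2 + 1; sub 7 for 6: 7^2 + 1; = 50; G_2 = 50−1 = 49
step 2: 49 = 7^2; sub 8 for 7: 8^2; = 64; G_3 = 64−1 = 63
step 3: 63 = 7·8 + 7; sub 9 for 8: 7·9 + 7; = 70; G_4 = 70−1 = 69
step 4: 69 = 7·9 + 6; sub 10 for 9: 7·10 + 6; = 76; G_5 = 76−1 = 75
step 5: 75 = 7·10 + 5; sub 11 for 10: 7·11 + 5; = 82; G_6 = 82−1 = 81
step 6: 81 = 7·11 + 4; sub 12 for 11: 7·12 + 4; = 88; G_7 = 88−1 = 87
step 7: 87 = 7·12 + 3; sub 13 for 12: 7·13 + 3; = 94; G_8 = 94−1 = 93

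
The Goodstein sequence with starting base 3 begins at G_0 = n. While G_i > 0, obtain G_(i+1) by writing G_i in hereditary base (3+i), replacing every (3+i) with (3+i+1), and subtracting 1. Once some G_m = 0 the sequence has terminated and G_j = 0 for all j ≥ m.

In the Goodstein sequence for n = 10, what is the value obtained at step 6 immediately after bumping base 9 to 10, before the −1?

step 0: 10 = 3^2 + 1; sub 4 for 3: 4^2 + 1; = 17; G_1 = 17−1 = 16
step 1: 16 = 4^2; sub 5 for 4: 5^2; = 25; G_2 = 25−1 = 24
step 2: 24 = 4·5 + 4; sub 6 for 5: 4·6 + 4; = 28; G_3 = 28−1 = 27
step 3: 27 = 4·6 + 3; sub 7 for 6: 4·7 + 3; = 31; G_4 = 31−1 = 30
step 4: 30 = 4·7 + 2; sub 8 for 7: 4·8 + 2; = 34; G_5 = 34−1 = 33
step 5: 33 = 4·8 + 1; sub 9 for 8: 4·9 + 1; = 37; G_6 = 37−1 = 36
step 6: 36 = 4·9; sub 10 for 9: 4·10; = 40; G_7 = 40−1 = 39

40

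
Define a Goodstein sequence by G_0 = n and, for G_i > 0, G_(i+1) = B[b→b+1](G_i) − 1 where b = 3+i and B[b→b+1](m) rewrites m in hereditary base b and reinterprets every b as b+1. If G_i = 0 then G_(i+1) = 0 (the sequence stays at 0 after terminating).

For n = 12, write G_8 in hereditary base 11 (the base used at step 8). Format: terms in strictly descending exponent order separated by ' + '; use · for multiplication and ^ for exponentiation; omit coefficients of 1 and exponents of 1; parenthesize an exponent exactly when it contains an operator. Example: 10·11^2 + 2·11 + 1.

7·11 + 4

i=0: 12 = 3^2 + 3 (b=3); 3→4: 4^2 + 4 = 20; 20−1 = 19
i=1: 19 = 4^2 + 3 (b=4); 4→5: 5^2 + 3 = 28; 28−1 = 27
i=2: 27 = 5^2 + 2 (b=5); 5→6: 6^2 + 2 = 38; 38−1 = 37
i=3: 37 = 6^2 + 1 (b=6); 6→7: 7^2 + 1 = 50; 50−1 = 49
i=4: 49 = 7^2 (b=7); 7→8: 8^2 = 64; 64−1 = 63
i=5: 63 = 7·8 + 7 (b=8); 8→9: 7·9 + 7 = 70; 70−1 = 69
i=6: 69 = 7·9 + 6 (b=9); 9→10: 7·10 + 6 = 76; 76−1 = 75
i=7: 75 = 7·10 + 5 (b=10); 10→11: 7·11 + 5 = 82; 82−1 = 81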